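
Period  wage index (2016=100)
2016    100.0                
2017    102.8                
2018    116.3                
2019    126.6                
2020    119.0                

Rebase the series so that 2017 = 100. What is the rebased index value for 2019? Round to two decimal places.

123.15

Rebased(2019) = 126.6 / 102.8 × 100 = 123.1518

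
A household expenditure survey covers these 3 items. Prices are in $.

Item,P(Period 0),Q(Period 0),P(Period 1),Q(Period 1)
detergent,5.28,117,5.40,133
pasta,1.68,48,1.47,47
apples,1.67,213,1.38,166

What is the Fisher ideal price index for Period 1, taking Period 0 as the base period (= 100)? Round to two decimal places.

Laspeyres component (base-period weights):
ΣP(Period 1)Q(Period 0) = 5.40×117 + 1.47×48 + 1.38×213 = 631.8 + 70.56 + 293.94 = 996.3
ΣP(Period 0)Q(Period 0) = 5.28×117 + 1.68×48 + 1.67×213 = 617.76 + 80.64 + 355.71 = 1054.11
L = 996.3 / 1054.11 × 100 = 94.5158
Paasche component (current-period weights):
ΣP(Period 1)Q(Period 1) = 5.40×133 + 1.47×47 + 1.38×166 = 718.2 + 69.09 + 229.08 = 1016.37
ΣP(Period 0)Q(Period 1) = 5.28×133 + 1.68×47 + 1.67×166 = 702.24 + 78.96 + 277.22 = 1058.42
P = 1016.37 / 1058.42 × 100 = 96.0271
Fisher = √(L × P) = √(94.5158 × 96.0271) = 95.2684

95.27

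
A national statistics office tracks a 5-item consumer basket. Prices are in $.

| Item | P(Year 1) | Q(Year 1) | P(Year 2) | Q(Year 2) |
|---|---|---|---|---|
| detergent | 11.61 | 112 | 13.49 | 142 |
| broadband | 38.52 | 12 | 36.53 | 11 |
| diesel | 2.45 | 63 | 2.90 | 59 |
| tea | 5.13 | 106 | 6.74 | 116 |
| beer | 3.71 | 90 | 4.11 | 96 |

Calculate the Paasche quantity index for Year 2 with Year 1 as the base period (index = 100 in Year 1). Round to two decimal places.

Paasche quantity index uses current-period prices as weights.
ΣP(Year 2)·Q(Year 2) = 13.49×142 + 36.53×11 + 2.90×59 + 6.74×116 + 4.11×96 = 1915.58 + 401.83 + 171.1 + 781.84 + 394.56 = 3664.91
ΣP(Year 2)·Q(Year 1) = 13.49×112 + 36.53×12 + 2.90×63 + 6.74×106 + 4.11×90 = 1510.88 + 438.36 + 182.7 + 714.44 + 369.9 = 3216.28
Index = 3664.91 / 3216.28 × 100 = 113.9487

113.95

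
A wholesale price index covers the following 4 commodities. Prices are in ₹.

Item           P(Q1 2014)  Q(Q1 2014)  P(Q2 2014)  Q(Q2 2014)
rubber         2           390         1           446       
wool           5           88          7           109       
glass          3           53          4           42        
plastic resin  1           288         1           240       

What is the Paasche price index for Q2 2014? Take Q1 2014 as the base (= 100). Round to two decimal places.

Paasche price index uses current-period quantities as weights.
ΣP(Q2 2014)·Q(Q2 2014) = 1×446 + 7×109 + 4×42 + 1×240 = 446 + 763 + 168 + 240 = 1617
ΣP(Q1 2014)·Q(Q2 2014) = 2×446 + 5×109 + 3×42 + 1×240 = 892 + 545 + 126 + 240 = 1803
Index = 1617 / 1803 × 100 = 89.6839

89.68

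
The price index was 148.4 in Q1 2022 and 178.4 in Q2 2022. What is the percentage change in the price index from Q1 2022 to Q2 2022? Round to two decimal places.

Change = (178.4 − 148.4) / 148.4 × 100
       = 30.0 / 148.4 × 100 = 20.2156%

20.22%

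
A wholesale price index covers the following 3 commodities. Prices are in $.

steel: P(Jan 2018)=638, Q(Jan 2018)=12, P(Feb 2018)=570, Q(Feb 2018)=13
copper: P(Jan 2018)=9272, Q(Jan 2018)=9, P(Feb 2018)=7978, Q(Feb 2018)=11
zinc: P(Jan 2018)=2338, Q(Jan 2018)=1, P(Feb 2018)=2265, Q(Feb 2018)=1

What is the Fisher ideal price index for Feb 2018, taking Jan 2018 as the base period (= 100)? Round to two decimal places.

86.55

Laspeyres component (base-period weights):
ΣP(Feb 2018)Q(Jan 2018) = 570×12 + 7978×9 + 2265×1 = 6840 + 71802 + 2265 = 80907
ΣP(Jan 2018)Q(Jan 2018) = 638×12 + 9272×9 + 2338×1 = 7656 + 83448 + 2338 = 93442
L = 80907 / 93442 × 100 = 86.5853
Paasche component (current-period weights):
ΣP(Feb 2018)Q(Feb 2018) = 570×13 + 7978×11 + 2265×1 = 7410 + 87758 + 2265 = 97433
ΣP(Jan 2018)Q(Feb 2018) = 638×13 + 9272×11 + 2338×1 = 8294 + 101992 + 2338 = 112624
P = 97433 / 112624 × 100 = 86.5118
Fisher = √(L × P) = √(86.5853 × 86.5118) = 86.5485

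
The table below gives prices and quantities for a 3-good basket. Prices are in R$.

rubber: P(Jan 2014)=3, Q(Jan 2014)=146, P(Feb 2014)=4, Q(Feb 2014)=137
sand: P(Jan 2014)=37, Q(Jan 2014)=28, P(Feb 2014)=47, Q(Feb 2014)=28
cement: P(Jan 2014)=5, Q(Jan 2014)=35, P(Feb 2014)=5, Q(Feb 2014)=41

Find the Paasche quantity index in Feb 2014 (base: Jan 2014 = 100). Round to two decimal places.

99.71

Paasche quantity index uses current-period prices as weights.
ΣP(Feb 2014)·Q(Feb 2014) = 4×137 + 47×28 + 5×41 = 548 + 1316 + 205 = 2069
ΣP(Feb 2014)·Q(Jan 2014) = 4×146 + 47×28 + 5×35 = 584 + 1316 + 175 = 2075
Index = 2069 / 2075 × 100 = 99.7108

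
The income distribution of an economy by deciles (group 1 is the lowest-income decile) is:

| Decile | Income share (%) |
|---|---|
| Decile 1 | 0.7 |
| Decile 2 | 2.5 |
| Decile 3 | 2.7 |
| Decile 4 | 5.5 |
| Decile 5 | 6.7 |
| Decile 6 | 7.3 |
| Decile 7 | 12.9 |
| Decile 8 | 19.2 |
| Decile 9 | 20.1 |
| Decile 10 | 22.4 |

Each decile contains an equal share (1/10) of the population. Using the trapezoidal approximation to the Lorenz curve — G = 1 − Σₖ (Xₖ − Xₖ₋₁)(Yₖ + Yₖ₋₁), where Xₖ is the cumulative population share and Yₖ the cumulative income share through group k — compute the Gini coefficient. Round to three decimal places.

Cumulative income shares Yₖ: 0.0070, 0.0320, 0.0590, 0.1140, 0.1810, 0.2540, 0.3830, 0.5750, 0.7760, 1.0000
Σ (Xₖ−Xₖ₋₁)(Yₖ+Yₖ₋₁) = (1/10)(0.0070+0.0000) + (1/10)(0.0320+0.0070) + (1/10)(0.0590+0.0320) + (1/10)(0.1140+0.0590) + (1/10)(0.1810+0.1140) + (1/10)(0.2540+0.1810) + (1/10)(0.3830+0.2540) + (1/10)(0.5750+0.3830) + (1/10)(0.7760+0.5750) + (1/10)(1.0000+0.7760)
  = 0.0007 + 0.0039 + 0.0091 + 0.0173 + 0.0295 + 0.0435 + 0.0637 + 0.0958 + 0.1351 + 0.1776 = 0.5762
G = 1 − 0.5762 = 0.4238

0.424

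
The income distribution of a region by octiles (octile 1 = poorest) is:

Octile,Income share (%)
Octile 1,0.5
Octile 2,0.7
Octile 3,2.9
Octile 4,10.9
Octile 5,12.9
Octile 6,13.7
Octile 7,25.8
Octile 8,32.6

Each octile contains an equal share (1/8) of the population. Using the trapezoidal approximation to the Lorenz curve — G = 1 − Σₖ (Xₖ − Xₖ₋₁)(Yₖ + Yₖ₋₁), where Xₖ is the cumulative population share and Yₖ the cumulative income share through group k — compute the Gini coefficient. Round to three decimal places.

0.481

Cumulative income shares Yₖ: 0.0050, 0.0120, 0.0410, 0.1500, 0.2790, 0.4160, 0.6740, 1.0000
Σ (Xₖ−Xₖ₋₁)(Yₖ+Yₖ₋₁) = (1/8)(0.0050+0.0000) + (1/8)(0.0120+0.0050) + (1/8)(0.0410+0.0120) + (1/8)(0.1500+0.0410) + (1/8)(0.2790+0.1500) + (1/8)(0.4160+0.2790) + (1/8)(0.6740+0.4160) + (1/8)(1.0000+0.6740)
  = 0.0006 + 0.0021 + 0.0066 + 0.0239 + 0.0536 + 0.0869 + 0.1363 + 0.2092 = 0.5192
G = 1 − 0.5192 = 0.4808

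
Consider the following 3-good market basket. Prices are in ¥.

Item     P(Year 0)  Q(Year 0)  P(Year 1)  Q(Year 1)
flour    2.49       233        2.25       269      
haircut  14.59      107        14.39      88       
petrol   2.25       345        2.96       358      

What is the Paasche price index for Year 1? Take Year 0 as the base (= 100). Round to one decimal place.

Paasche price index uses current-period quantities as weights.
ΣP(Year 1)·Q(Year 1) = 2.25×269 + 14.39×88 + 2.96×358 = 605.25 + 1266.32 + 1059.68 = 2931.25
ΣP(Year 0)·Q(Year 1) = 2.49×269 + 14.59×88 + 2.25×358 = 669.81 + 1283.92 + 805.5 = 2759.23
Index = 2931.25 / 2759.23 × 100 = 106.2343

106.2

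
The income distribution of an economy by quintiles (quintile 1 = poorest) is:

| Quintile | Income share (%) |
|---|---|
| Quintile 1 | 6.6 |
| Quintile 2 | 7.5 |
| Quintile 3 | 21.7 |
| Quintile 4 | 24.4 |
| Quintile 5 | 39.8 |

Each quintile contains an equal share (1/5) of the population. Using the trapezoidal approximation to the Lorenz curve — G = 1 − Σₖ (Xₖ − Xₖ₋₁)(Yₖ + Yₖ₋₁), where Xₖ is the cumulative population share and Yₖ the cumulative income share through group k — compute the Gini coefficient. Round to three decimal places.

Cumulative income shares Yₖ: 0.0660, 0.1410, 0.3580, 0.6020, 1.0000
Σ (Xₖ−Xₖ₋₁)(Yₖ+Yₖ₋₁) = (1/5)(0.0660+0.0000) + (1/5)(0.1410+0.0660) + (1/5)(0.3580+0.1410) + (1/5)(0.6020+0.3580) + (1/5)(1.0000+0.6020)
  = 0.0132 + 0.0414 + 0.0998 + 0.1920 + 0.3204 = 0.6668
G = 1 − 0.6668 = 0.3332

0.333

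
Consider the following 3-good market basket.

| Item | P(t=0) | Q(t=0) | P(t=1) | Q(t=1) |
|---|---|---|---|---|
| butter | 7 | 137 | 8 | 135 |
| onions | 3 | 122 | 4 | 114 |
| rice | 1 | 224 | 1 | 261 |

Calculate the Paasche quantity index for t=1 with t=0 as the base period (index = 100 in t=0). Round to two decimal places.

99.39

Paasche quantity index uses current-period prices as weights.
ΣP(t=1)·Q(t=1) = 8×135 + 4×114 + 1×261 = 1080 + 456 + 261 = 1797
ΣP(t=1)·Q(t=0) = 8×137 + 4×122 + 1×224 = 1096 + 488 + 224 = 1808
Index = 1797 / 1808 × 100 = 99.3916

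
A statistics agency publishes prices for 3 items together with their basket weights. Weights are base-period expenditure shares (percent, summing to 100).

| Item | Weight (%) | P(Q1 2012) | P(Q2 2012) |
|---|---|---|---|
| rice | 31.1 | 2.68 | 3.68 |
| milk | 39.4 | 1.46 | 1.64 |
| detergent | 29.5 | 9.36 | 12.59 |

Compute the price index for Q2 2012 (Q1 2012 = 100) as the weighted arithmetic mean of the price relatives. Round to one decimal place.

126.6

rice: 31.1 × (3.68/2.68) = 31.1 × 1.373134 = 42.7045
milk: 39.4 × (1.64/1.46) = 39.4 × 1.123288 = 44.2575
detergent: 29.5 × (12.59/9.36) = 29.5 × 1.345085 = 39.6800
Index = Σ wᵢ·(p₁ᵢ/p₀ᵢ) = 42.7045 + 44.2575 + 39.6800 = 126.6420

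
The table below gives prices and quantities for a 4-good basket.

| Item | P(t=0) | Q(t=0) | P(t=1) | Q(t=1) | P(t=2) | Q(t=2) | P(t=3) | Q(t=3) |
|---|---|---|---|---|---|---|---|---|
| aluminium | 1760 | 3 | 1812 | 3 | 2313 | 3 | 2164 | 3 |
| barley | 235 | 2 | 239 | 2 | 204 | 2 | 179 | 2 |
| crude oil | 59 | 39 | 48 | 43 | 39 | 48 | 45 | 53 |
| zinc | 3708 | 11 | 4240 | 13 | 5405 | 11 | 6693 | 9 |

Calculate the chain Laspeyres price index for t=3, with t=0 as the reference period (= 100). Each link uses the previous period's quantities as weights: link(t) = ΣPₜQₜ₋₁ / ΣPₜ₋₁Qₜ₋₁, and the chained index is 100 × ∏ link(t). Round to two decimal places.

Link t=0→t=1:
ΣP(t=1)Q(t=0) = 1812×3 + 239×2 + 48×39 + 4240×11 = 5436 + 478 + 1872 + 46640 = 54426
ΣP(t=0)Q(t=0) = 1760×3 + 235×2 + 59×39 + 3708×11 = 5280 + 470 + 2301 + 40788 = 48839
link = 54426/48839 = 1.114396
Link t=1→t=2:
ΣP(t=2)Q(t=1) = 2313×3 + 204×2 + 39×43 + 5405×13 = 6939 + 408 + 1677 + 70265 = 79289
ΣP(t=1)Q(t=1) = 1812×3 + 239×2 + 48×43 + 4240×13 = 5436 + 478 + 2064 + 55120 = 63098
link = 79289/63098 = 1.256601
Link t=2→t=3:
ΣP(t=3)Q(t=2) = 2164×3 + 179×2 + 45×48 + 6693×11 = 6492 + 358 + 2160 + 73623 = 82633
ΣP(t=2)Q(t=2) = 2313×3 + 204×2 + 39×48 + 5405×11 = 6939 + 408 + 1872 + 59455 = 68674
link = 82633/68674 = 1.203265
Chained index = 100 × 1.114396 × 1.256601 × 1.203265 = 168.4993

168.50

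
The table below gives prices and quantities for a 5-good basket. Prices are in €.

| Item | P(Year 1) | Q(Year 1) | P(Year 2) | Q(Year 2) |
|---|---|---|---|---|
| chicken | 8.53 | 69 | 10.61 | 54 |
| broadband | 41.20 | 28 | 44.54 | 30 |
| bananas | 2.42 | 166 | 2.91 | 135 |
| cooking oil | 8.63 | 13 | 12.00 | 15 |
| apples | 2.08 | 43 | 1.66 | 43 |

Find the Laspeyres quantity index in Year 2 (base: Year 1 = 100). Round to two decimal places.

Laspeyres quantity index uses base-period prices as weights.
ΣP(Year 1)·Q(Year 2) = 8.53×54 + 41.20×30 + 2.42×135 + 8.63×15 + 2.08×43 = 460.62 + 1236 + 326.7 + 129.45 + 89.44 = 2242.21
ΣP(Year 1)·Q(Year 1) = 8.53×69 + 41.20×28 + 2.42×166 + 8.63×13 + 2.08×43 = 588.57 + 1153.6 + 401.72 + 112.19 + 89.44 = 2345.52
Index = 2242.21 / 2345.52 × 100 = 95.5954

95.60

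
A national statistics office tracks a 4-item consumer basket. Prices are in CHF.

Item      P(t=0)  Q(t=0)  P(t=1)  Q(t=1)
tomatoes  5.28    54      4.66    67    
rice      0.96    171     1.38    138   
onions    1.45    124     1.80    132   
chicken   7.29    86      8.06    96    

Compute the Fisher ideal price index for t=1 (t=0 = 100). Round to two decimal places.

110.84

Laspeyres component (base-period weights):
ΣP(t=1)Q(t=0) = 4.66×54 + 1.38×171 + 1.80×124 + 8.06×86 = 251.64 + 235.98 + 223.2 + 693.16 = 1403.98
ΣP(t=0)Q(t=0) = 5.28×54 + 0.96×171 + 1.45×124 + 7.29×86 = 285.12 + 164.16 + 179.8 + 626.94 = 1256.02
L = 1403.98 / 1256.02 × 100 = 111.7801
Paasche component (current-period weights):
ΣP(t=1)Q(t=1) = 4.66×67 + 1.38×138 + 1.80×132 + 8.06×96 = 312.22 + 190.44 + 237.6 + 773.76 = 1514.02
ΣP(t=0)Q(t=1) = 5.28×67 + 0.96×138 + 1.45×132 + 7.29×96 = 353.76 + 132.48 + 191.4 + 699.84 = 1377.48
P = 1514.02 / 1377.48 × 100 = 109.9123
Fisher = √(L × P) = √(111.7801 × 109.9123) = 110.8423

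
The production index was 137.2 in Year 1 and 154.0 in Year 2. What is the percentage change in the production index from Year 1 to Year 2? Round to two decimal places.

Change = (154.0 − 137.2) / 137.2 × 100
       = 16.8 / 137.2 × 100 = 12.2449%

12.24%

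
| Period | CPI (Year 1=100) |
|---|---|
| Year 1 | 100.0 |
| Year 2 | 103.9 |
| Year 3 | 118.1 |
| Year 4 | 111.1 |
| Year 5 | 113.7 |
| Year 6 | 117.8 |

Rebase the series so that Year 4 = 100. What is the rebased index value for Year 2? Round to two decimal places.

Rebased(Year 2) = 103.9 / 111.1 × 100 = 93.5194

93.52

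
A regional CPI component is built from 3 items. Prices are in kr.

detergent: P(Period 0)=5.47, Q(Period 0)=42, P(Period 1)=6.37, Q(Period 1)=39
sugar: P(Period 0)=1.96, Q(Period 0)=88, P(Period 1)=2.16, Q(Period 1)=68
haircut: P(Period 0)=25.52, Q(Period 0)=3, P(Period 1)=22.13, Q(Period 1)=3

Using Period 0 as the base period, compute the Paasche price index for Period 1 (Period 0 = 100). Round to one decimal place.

109.1

Paasche price index uses current-period quantities as weights.
ΣP(Period 1)·Q(Period 1) = 6.37×39 + 2.16×68 + 22.13×3 = 248.43 + 146.88 + 66.39 = 461.7
ΣP(Period 0)·Q(Period 1) = 5.47×39 + 1.96×68 + 25.52×3 = 213.33 + 133.28 + 76.56 = 423.17
Index = 461.7 / 423.17 × 100 = 109.1051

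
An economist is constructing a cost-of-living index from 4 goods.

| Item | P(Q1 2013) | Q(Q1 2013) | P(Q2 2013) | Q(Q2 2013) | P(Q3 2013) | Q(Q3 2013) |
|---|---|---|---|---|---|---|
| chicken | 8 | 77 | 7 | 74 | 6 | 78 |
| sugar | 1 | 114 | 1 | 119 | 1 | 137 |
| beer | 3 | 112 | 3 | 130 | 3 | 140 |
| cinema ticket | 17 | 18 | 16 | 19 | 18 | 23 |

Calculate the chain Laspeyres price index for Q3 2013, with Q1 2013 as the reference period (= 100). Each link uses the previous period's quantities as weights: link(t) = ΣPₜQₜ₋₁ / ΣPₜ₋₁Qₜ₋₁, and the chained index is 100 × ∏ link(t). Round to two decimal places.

90.56

Link Q1 2013→Q2 2013:
ΣP(Q2 2013)Q(Q1 2013) = 7×77 + 1×114 + 3×112 + 16×18 = 539 + 114 + 336 + 288 = 1277
ΣP(Q1 2013)Q(Q1 2013) = 8×77 + 1×114 + 3×112 + 17×18 = 616 + 114 + 336 + 306 = 1372
link = 1277/1372 = 0.930758
Link Q2 2013→Q3 2013:
ΣP(Q3 2013)Q(Q2 2013) = 6×74 + 1×119 + 3×130 + 18×19 = 444 + 119 + 390 + 342 = 1295
ΣP(Q2 2013)Q(Q2 2013) = 7×74 + 1×119 + 3×130 + 16×19 = 518 + 119 + 390 + 304 = 1331
link = 1295/1331 = 0.972953
Chained index = 100 × 0.930758 × 0.972953 = 90.5583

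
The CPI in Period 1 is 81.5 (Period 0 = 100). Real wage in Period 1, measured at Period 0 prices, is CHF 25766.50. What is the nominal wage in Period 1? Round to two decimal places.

Nominal = Real × (Index/100) = 25766.50 × (81.5/100)
        = 25766.50 × 0.815 = 20999.6975

20999.70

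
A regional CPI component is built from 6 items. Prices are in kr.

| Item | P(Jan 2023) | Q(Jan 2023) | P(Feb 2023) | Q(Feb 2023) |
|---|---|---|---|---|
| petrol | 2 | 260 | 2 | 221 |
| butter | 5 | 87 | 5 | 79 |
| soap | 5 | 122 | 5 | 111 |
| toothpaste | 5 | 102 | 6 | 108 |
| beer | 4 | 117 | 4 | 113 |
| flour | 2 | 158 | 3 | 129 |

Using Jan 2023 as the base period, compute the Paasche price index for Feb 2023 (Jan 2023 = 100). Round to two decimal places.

108.97

Paasche price index uses current-period quantities as weights.
ΣP(Feb 2023)·Q(Feb 2023) = 2×221 + 5×79 + 5×111 + 6×108 + 4×113 + 3×129 = 442 + 395 + 555 + 648 + 452 + 387 = 2879
ΣP(Jan 2023)·Q(Feb 2023) = 2×221 + 5×79 + 5×111 + 5×108 + 4×113 + 2×129 = 442 + 395 + 555 + 540 + 452 + 258 = 2642
Index = 2879 / 2642 × 100 = 108.9705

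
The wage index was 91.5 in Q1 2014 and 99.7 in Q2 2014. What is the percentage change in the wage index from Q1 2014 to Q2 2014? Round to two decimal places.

Change = (99.7 − 91.5) / 91.5 × 100
       = 8.2 / 91.5 × 100 = 8.9617%

8.96%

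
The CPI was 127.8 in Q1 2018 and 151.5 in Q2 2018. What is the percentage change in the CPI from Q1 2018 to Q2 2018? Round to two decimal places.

Change = (151.5 − 127.8) / 127.8 × 100
       = 23.7 / 127.8 × 100 = 18.5446%

18.54%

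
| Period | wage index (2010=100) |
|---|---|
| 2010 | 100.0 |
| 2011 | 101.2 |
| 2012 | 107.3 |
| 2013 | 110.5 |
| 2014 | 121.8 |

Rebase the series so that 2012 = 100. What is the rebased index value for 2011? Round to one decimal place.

Rebased(2011) = 101.2 / 107.3 × 100 = 94.3150

94.3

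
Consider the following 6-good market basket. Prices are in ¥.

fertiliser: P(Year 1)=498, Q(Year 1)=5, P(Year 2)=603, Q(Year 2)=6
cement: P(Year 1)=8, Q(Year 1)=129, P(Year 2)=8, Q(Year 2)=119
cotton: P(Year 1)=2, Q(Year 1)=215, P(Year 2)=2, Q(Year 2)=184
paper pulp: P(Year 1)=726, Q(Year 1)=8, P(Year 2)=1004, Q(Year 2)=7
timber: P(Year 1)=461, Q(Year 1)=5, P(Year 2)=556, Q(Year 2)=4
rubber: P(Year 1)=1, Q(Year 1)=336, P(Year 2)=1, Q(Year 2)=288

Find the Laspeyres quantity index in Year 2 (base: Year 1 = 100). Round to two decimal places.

92.91

Laspeyres quantity index uses base-period prices as weights.
ΣP(Year 1)·Q(Year 2) = 498×6 + 8×119 + 2×184 + 726×7 + 461×4 + 1×288 = 2988 + 952 + 368 + 5082 + 1844 + 288 = 11522
ΣP(Year 1)·Q(Year 1) = 498×5 + 8×129 + 2×215 + 726×8 + 461×5 + 1×336 = 2490 + 1032 + 430 + 5808 + 2305 + 336 = 12401
Index = 11522 / 12401 × 100 = 92.9119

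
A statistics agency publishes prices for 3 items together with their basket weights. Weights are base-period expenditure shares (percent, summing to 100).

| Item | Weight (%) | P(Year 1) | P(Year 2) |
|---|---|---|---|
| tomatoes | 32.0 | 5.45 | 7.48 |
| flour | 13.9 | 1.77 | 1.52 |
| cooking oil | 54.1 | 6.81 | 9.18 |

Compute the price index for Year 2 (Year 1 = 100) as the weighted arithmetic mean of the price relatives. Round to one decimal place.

128.8

tomatoes: 32.0 × (7.48/5.45) = 32.0 × 1.372477 = 43.9193
flour: 13.9 × (1.52/1.77) = 13.9 × 0.858757 = 11.9367
cooking oil: 54.1 × (9.18/6.81) = 54.1 × 1.348018 = 72.9278
Index = Σ wᵢ·(p₁ᵢ/p₀ᵢ) = 43.9193 + 11.9367 + 72.9278 = 128.7837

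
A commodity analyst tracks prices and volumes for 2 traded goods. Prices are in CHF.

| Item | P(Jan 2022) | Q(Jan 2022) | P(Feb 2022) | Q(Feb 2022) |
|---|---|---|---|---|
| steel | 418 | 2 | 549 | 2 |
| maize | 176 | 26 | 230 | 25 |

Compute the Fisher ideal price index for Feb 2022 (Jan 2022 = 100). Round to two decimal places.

130.79

Laspeyres component (base-period weights):
ΣP(Feb 2022)Q(Jan 2022) = 549×2 + 230×26 = 1098 + 5980 = 7078
ΣP(Jan 2022)Q(Jan 2022) = 418×2 + 176×26 = 836 + 4576 = 5412
L = 7078 / 5412 × 100 = 130.7834
Paasche component (current-period weights):
ΣP(Feb 2022)Q(Feb 2022) = 549×2 + 230×25 = 1098 + 5750 = 6848
ΣP(Jan 2022)Q(Feb 2022) = 418×2 + 176×25 = 836 + 4400 = 5236
P = 6848 / 5236 × 100 = 130.7869
Fisher = √(L × P) = √(130.7834 × 130.7869) = 130.7852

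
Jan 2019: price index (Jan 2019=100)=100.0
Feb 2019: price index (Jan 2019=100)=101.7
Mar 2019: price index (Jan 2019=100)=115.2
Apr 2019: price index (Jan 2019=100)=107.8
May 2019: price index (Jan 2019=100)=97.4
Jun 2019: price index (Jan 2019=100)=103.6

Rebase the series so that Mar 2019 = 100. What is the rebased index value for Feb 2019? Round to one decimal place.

Rebased(Feb 2019) = 101.7 / 115.2 × 100 = 88.2812

88.3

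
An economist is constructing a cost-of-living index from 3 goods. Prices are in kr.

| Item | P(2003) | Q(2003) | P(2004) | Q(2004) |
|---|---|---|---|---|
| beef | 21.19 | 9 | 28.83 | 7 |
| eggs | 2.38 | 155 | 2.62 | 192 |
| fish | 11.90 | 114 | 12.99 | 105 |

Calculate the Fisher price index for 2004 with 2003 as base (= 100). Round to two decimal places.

Laspeyres component (base-period weights):
ΣP(2004)Q(2003) = 28.83×9 + 2.62×155 + 12.99×114 = 259.47 + 406.1 + 1480.86 = 2146.43
ΣP(2003)Q(2003) = 21.19×9 + 2.38×155 + 11.90×114 = 190.71 + 368.9 + 1356.6 = 1916.21
L = 2146.43 / 1916.21 × 100 = 112.0143
Paasche component (current-period weights):
ΣP(2004)Q(2004) = 28.83×7 + 2.62×192 + 12.99×105 = 201.81 + 503.04 + 1363.95 = 2068.8
ΣP(2003)Q(2004) = 21.19×7 + 2.38×192 + 11.90×105 = 148.33 + 456.96 + 1249.5 = 1854.79
P = 2068.8 / 1854.79 × 100 = 111.5382
Fisher = √(L × P) = √(112.0143 × 111.5382) = 111.7760

111.78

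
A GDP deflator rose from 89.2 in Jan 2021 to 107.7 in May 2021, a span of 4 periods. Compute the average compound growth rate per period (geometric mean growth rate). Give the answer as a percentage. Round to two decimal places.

4.82%

Growth factor = (107.7/89.2)^(1/4) = (1.207399)^(1/4) = 1.048245
Growth rate = 1.048245 − 1 = 0.048245 = 4.8245%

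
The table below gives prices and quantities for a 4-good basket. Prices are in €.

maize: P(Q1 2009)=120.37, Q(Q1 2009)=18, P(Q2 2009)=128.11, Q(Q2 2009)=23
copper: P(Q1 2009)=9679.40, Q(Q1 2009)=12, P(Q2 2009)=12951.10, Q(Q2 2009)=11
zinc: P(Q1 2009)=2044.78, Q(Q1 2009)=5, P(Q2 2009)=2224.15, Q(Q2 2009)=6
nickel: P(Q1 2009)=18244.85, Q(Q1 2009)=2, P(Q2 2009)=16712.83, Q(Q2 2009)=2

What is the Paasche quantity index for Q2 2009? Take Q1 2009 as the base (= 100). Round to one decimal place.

Paasche quantity index uses current-period prices as weights.
ΣP(Q2 2009)·Q(Q2 2009) = 128.11×23 + 12951.10×11 + 2224.15×6 + 16712.83×2 = 2946.53 + 142462.1 + 13344.9 + 33425.66 = 192179.19
ΣP(Q2 2009)·Q(Q1 2009) = 128.11×18 + 12951.10×12 + 2224.15×5 + 16712.83×2 = 2305.98 + 155413.2 + 11120.75 + 33425.66 = 202265.59
Index = 192179.19 / 202265.59 × 100 = 95.0133

95.0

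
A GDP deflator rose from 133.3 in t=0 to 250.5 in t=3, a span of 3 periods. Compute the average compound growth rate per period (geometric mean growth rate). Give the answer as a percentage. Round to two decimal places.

Growth factor = (250.5/133.3)^(1/3) = (1.879220)^(1/3) = 1.234030
Growth rate = 1.234030 − 1 = 0.234030 = 23.4030%

23.40%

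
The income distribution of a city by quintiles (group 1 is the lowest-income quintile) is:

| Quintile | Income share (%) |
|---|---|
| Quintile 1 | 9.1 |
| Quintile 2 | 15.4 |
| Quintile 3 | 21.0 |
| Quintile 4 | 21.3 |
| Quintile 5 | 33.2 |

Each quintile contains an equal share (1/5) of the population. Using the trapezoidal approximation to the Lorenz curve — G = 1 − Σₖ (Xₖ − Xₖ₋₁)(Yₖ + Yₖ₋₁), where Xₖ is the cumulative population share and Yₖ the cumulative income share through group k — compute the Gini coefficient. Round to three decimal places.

0.216

Cumulative income shares Yₖ: 0.0910, 0.2450, 0.4550, 0.6680, 1.0000
Σ (Xₖ−Xₖ₋₁)(Yₖ+Yₖ₋₁) = (1/5)(0.0910+0.0000) + (1/5)(0.2450+0.0910) + (1/5)(0.4550+0.2450) + (1/5)(0.6680+0.4550) + (1/5)(1.0000+0.6680)
  = 0.0182 + 0.0672 + 0.1400 + 0.2246 + 0.3336 = 0.7836
G = 1 − 0.7836 = 0.2164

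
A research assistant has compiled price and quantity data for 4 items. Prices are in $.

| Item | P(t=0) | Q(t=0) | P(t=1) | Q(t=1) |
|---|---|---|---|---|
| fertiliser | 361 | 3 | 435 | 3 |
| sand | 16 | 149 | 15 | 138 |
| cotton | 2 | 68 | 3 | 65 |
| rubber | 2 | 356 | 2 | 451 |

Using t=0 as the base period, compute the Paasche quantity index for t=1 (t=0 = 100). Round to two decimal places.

100.36

Paasche quantity index uses current-period prices as weights.
ΣP(t=1)·Q(t=1) = 435×3 + 15×138 + 3×65 + 2×451 = 1305 + 2070 + 195 + 902 = 4472
ΣP(t=1)·Q(t=0) = 435×3 + 15×149 + 3×68 + 2×356 = 1305 + 2235 + 204 + 712 = 4456
Index = 4472 / 4456 × 100 = 100.3591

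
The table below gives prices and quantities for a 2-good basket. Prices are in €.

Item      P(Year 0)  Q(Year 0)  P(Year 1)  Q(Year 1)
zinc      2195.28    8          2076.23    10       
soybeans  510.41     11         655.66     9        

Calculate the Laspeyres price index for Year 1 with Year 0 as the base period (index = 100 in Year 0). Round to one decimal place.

Laspeyres price index uses base-period quantities as weights.
ΣP(Year 1)·Q(Year 0) = 2076.23×8 + 655.66×11 = 16609.84 + 7212.26 = 23822.1
ΣP(Year 0)·Q(Year 0) = 2195.28×8 + 510.41×11 = 17562.24 + 5614.51 = 23176.75
Index = 23822.1 / 23176.75 × 100 = 102.7845

102.8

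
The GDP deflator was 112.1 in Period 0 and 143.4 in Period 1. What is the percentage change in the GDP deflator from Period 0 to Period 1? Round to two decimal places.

27.92%

Change = (143.4 − 112.1) / 112.1 × 100
       = 31.3 / 112.1 × 100 = 27.9215%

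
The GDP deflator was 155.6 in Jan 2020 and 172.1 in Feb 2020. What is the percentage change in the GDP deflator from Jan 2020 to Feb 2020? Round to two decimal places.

Change = (172.1 − 155.6) / 155.6 × 100
       = 16.5 / 155.6 × 100 = 10.6041%

10.60%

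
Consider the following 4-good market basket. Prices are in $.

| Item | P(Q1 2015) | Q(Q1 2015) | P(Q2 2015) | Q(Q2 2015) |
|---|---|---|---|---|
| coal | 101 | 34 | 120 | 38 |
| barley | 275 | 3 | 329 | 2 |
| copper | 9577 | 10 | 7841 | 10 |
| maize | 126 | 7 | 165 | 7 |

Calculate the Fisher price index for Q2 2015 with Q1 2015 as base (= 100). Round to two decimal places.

83.89

Laspeyres component (base-period weights):
ΣP(Q2 2015)Q(Q1 2015) = 120×34 + 329×3 + 7841×10 + 165×7 = 4080 + 987 + 78410 + 1155 = 84632
ΣP(Q1 2015)Q(Q1 2015) = 101×34 + 275×3 + 9577×10 + 126×7 = 3434 + 825 + 95770 + 882 = 100911
L = 84632 / 100911 × 100 = 83.8680
Paasche component (current-period weights):
ΣP(Q2 2015)Q(Q2 2015) = 120×38 + 329×2 + 7841×10 + 165×7 = 4560 + 658 + 78410 + 1155 = 84783
ΣP(Q1 2015)Q(Q2 2015) = 101×38 + 275×2 + 9577×10 + 126×7 = 3838 + 550 + 95770 + 882 = 101040
P = 84783 / 101040 × 100 = 83.9103
Fisher = √(L × P) = √(83.8680 × 83.9103) = 83.8891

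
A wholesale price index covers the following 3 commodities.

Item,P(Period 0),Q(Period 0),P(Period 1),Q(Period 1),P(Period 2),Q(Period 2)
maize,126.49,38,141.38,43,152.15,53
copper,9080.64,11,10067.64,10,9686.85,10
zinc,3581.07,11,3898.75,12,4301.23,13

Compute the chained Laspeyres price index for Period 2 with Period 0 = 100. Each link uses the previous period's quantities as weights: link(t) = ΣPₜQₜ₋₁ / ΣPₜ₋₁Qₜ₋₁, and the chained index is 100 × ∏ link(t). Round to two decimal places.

Link Period 0→Period 1:
ΣP(Period 1)Q(Period 0) = 141.38×38 + 10067.64×11 + 3898.75×11 = 5372.44 + 110744.04 + 42886.25 = 159002.73
ΣP(Period 0)Q(Period 0) = 126.49×38 + 9080.64×11 + 3581.07×11 = 4806.62 + 99887.04 + 39391.77 = 144085.43
link = 159002.73/144085.43 = 1.103531
Link Period 1→Period 2:
ΣP(Period 2)Q(Period 1) = 152.15×43 + 9686.85×10 + 4301.23×12 = 6542.45 + 96868.5 + 51614.76 = 155025.71
ΣP(Period 1)Q(Period 1) = 141.38×43 + 10067.64×10 + 3898.75×12 = 6079.34 + 100676.4 + 46785 = 153540.74
link = 155025.71/153540.74 = 1.009672
Chained index = 100 × 1.103531 × 1.009672 = 111.4204

111.42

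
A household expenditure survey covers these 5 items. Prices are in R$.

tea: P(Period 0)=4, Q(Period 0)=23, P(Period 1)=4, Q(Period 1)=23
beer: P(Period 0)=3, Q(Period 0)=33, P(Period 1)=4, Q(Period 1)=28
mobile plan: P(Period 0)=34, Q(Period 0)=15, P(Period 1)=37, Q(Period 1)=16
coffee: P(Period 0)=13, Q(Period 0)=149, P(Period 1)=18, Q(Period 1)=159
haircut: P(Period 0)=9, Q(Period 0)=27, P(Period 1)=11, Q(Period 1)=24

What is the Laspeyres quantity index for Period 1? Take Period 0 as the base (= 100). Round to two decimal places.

Laspeyres quantity index uses base-period prices as weights.
ΣP(Period 0)·Q(Period 1) = 4×23 + 3×28 + 34×16 + 13×159 + 9×24 = 92 + 84 + 544 + 2067 + 216 = 3003
ΣP(Period 0)·Q(Period 0) = 4×23 + 3×33 + 34×15 + 13×149 + 9×27 = 92 + 99 + 510 + 1937 + 243 = 2881
Index = 3003 / 2881 × 100 = 104.2346

104.23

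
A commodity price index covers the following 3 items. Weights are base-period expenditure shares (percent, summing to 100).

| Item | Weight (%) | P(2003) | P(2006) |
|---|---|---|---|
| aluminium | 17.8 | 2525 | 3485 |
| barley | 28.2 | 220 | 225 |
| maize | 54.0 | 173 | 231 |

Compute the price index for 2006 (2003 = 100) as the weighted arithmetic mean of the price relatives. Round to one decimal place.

125.5

aluminium: 17.8 × (3485/2525) = 17.8 × 1.380198 = 24.5675
barley: 28.2 × (225/220) = 28.2 × 1.022727 = 28.8409
maize: 54.0 × (231/173) = 54.0 × 1.335260 = 72.1040
Index = Σ wᵢ·(p₁ᵢ/p₀ᵢ) = 24.5675 + 28.8409 + 72.1040 = 125.5125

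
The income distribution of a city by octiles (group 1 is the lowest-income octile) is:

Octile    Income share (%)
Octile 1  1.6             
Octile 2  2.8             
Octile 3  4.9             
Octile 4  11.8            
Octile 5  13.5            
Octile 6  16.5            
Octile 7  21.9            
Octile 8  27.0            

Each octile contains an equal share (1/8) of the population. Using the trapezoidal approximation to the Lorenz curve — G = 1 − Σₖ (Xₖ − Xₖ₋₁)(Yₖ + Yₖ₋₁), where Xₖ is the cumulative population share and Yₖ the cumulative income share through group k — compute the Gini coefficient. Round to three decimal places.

Cumulative income shares Yₖ: 0.0160, 0.0440, 0.0930, 0.2110, 0.3460, 0.5110, 0.7300, 1.0000
Σ (Xₖ−Xₖ₋₁)(Yₖ+Yₖ₋₁) = (1/8)(0.0160+0.0000) + (1/8)(0.0440+0.0160) + (1/8)(0.0930+0.0440) + (1/8)(0.2110+0.0930) + (1/8)(0.3460+0.2110) + (1/8)(0.5110+0.3460) + (1/8)(0.7300+0.5110) + (1/8)(1.0000+0.7300)
  = 0.0020 + 0.0075 + 0.0171 + 0.0380 + 0.0696 + 0.1071 + 0.1551 + 0.2162 = 0.6128
G = 1 − 0.6128 = 0.3872

0.387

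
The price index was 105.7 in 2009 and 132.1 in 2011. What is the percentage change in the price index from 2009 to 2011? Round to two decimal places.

Change = (132.1 − 105.7) / 105.7 × 100
       = 26.4 / 105.7 × 100 = 24.9763%

24.98%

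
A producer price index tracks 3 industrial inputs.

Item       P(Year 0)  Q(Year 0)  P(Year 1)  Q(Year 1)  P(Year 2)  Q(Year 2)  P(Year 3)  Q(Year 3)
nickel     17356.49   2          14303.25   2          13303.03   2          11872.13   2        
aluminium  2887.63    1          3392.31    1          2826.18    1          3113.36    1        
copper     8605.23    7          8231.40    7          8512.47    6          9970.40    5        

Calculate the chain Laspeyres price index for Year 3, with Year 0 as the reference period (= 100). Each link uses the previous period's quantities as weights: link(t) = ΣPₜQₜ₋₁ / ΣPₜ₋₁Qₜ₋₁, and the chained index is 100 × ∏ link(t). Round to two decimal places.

97.96

Link Year 0→Year 1:
ΣP(Year 1)Q(Year 0) = 14303.25×2 + 3392.31×1 + 8231.40×7 = 28606.5 + 3392.31 + 57619.8 = 89618.61
ΣP(Year 0)Q(Year 0) = 17356.49×2 + 2887.63×1 + 8605.23×7 = 34712.98 + 2887.63 + 60236.61 = 97837.22
link = 89618.61/97837.22 = 0.915997
Link Year 1→Year 2:
ΣP(Year 2)Q(Year 1) = 13303.03×2 + 2826.18×1 + 8512.47×7 = 26606.06 + 2826.18 + 59587.29 = 89019.53
ΣP(Year 1)Q(Year 1) = 14303.25×2 + 3392.31×1 + 8231.40×7 = 28606.5 + 3392.31 + 57619.8 = 89618.61
link = 89019.53/89618.61 = 0.993315
Link Year 2→Year 3:
ΣP(Year 3)Q(Year 2) = 11872.13×2 + 3113.36×1 + 9970.40×6 = 23744.26 + 3113.36 + 59822.4 = 86680.02
ΣP(Year 2)Q(Year 2) = 13303.03×2 + 2826.18×1 + 8512.47×6 = 26606.06 + 2826.18 + 51074.82 = 80507.06
link = 86680.02/80507.06 = 1.076676
Chained index = 100 × 0.915997 × 0.993315 × 1.076676 = 97.9639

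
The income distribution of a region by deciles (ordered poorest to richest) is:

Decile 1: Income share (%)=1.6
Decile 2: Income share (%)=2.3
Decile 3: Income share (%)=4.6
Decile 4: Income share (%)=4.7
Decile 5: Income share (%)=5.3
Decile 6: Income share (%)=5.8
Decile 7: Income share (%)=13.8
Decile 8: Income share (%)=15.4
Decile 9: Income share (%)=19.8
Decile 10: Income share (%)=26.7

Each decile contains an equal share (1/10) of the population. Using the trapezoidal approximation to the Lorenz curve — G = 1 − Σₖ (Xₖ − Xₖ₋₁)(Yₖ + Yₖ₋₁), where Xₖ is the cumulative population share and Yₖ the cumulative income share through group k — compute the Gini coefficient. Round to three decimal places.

Cumulative income shares Yₖ: 0.0160, 0.0390, 0.0850, 0.1320, 0.1850, 0.2430, 0.3810, 0.5350, 0.7330, 1.0000
Σ (Xₖ−Xₖ₋₁)(Yₖ+Yₖ₋₁) = (1/10)(0.0160+0.0000) + (1/10)(0.0390+0.0160) + (1/10)(0.0850+0.0390) + (1/10)(0.1320+0.0850) + (1/10)(0.1850+0.1320) + (1/10)(0.2430+0.1850) + (1/10)(0.3810+0.2430) + (1/10)(0.5350+0.3810) + (1/10)(0.7330+0.5350) + (1/10)(1.0000+0.7330)
  = 0.0016 + 0.0055 + 0.0124 + 0.0217 + 0.0317 + 0.0428 + 0.0624 + 0.0916 + 0.1268 + 0.1733 = 0.5698
G = 1 − 0.5698 = 0.4302

0.430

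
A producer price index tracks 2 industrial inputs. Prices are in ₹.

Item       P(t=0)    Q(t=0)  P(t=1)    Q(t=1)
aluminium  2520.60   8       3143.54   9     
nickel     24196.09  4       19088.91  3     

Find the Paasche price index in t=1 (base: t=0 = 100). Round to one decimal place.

Paasche price index uses current-period quantities as weights.
ΣP(t=1)·Q(t=1) = 3143.54×9 + 19088.91×3 = 28291.86 + 57266.73 = 85558.59
ΣP(t=0)·Q(t=1) = 2520.60×9 + 24196.09×3 = 22685.4 + 72588.27 = 95273.67
Index = 85558.59 / 95273.67 × 100 = 89.8030

89.8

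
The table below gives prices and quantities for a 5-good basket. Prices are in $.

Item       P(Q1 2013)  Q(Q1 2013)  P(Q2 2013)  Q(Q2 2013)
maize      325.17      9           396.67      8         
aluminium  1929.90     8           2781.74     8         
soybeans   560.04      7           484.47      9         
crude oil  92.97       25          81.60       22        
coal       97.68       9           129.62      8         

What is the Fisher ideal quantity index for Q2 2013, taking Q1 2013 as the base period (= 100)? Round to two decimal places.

Laspeyres component (base-period weights):
ΣP(Q1 2013)Q(Q2 2013) = 325.17×8 + 1929.90×8 + 560.04×9 + 92.97×22 + 97.68×8 = 2601.36 + 15439.2 + 5040.36 + 2045.34 + 781.44 = 25907.7
ΣP(Q1 2013)Q(Q1 2013) = 325.17×9 + 1929.90×8 + 560.04×7 + 92.97×25 + 97.68×9 = 2926.53 + 15439.2 + 3920.28 + 2324.25 + 879.12 = 25489.38
L = 25907.7 / 25489.38 × 100 = 101.6412
Paasche component (current-period weights):
ΣP(Q2 2013)Q(Q2 2013) = 396.67×8 + 2781.74×8 + 484.47×9 + 81.60×22 + 129.62×8 = 3173.36 + 22253.92 + 4360.23 + 1795.2 + 1036.96 = 32619.67
ΣP(Q2 2013)Q(Q1 2013) = 396.67×9 + 2781.74×8 + 484.47×7 + 81.60×25 + 129.62×9 = 3570.03 + 22253.92 + 3391.29 + 2040 + 1166.58 = 32421.82
P = 32619.67 / 32421.82 × 100 = 100.6102
Fisher = √(L × P) = √(101.6412 × 100.6102) = 101.1244

101.12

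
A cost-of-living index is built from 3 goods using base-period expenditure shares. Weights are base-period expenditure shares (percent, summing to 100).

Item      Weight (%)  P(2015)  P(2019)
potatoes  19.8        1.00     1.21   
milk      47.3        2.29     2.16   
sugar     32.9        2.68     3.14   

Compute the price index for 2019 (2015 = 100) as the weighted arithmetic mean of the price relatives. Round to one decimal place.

107.1

potatoes: 19.8 × (1.21/1.00) = 19.8 × 1.210000 = 23.9580
milk: 47.3 × (2.16/2.29) = 47.3 × 0.943231 = 44.6148
sugar: 32.9 × (3.14/2.68) = 32.9 × 1.171642 = 38.5470
Index = Σ wᵢ·(p₁ᵢ/p₀ᵢ) = 23.9580 + 44.6148 + 38.5470 = 107.1199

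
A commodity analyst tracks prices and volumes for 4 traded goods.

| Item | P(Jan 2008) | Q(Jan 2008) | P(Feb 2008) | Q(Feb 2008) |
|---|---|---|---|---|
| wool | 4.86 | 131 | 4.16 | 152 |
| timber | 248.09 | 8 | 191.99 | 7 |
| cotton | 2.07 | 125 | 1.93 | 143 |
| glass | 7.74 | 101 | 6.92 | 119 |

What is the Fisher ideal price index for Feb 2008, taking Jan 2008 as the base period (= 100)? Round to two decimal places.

Laspeyres component (base-period weights):
ΣP(Feb 2008)Q(Jan 2008) = 4.16×131 + 191.99×8 + 1.93×125 + 6.92×101 = 544.96 + 1535.92 + 241.25 + 698.92 = 3021.05
ΣP(Jan 2008)Q(Jan 2008) = 4.86×131 + 248.09×8 + 2.07×125 + 7.74×101 = 636.66 + 1984.72 + 258.75 + 781.74 = 3661.87
L = 3021.05 / 3661.87 × 100 = 82.5002
Paasche component (current-period weights):
ΣP(Feb 2008)Q(Feb 2008) = 4.16×152 + 191.99×7 + 1.93×143 + 6.92×119 = 632.32 + 1343.93 + 275.99 + 823.48 = 3075.72
ΣP(Jan 2008)Q(Feb 2008) = 4.86×152 + 248.09×7 + 2.07×143 + 7.74×119 = 738.72 + 1736.63 + 296.01 + 921.06 = 3692.42
P = 3075.72 / 3692.42 × 100 = 83.2982
Fisher = √(L × P) = √(82.5002 × 83.2982) = 82.8982

82.90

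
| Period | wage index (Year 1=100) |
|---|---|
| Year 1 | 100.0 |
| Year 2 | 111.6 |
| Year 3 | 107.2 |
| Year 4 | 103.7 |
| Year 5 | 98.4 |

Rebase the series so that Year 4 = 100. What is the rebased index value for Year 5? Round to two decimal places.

94.89

Rebased(Year 5) = 98.4 / 103.7 × 100 = 94.8891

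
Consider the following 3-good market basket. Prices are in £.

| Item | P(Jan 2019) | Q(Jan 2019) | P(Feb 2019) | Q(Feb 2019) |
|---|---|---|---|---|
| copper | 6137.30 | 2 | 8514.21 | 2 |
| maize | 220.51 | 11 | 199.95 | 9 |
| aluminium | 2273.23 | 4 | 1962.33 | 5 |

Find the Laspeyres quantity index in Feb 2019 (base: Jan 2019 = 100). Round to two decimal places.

Laspeyres quantity index uses base-period prices as weights.
ΣP(Jan 2019)·Q(Feb 2019) = 6137.30×2 + 220.51×9 + 2273.23×5 = 12274.6 + 1984.59 + 11366.15 = 25625.34
ΣP(Jan 2019)·Q(Jan 2019) = 6137.30×2 + 220.51×11 + 2273.23×4 = 12274.6 + 2425.61 + 9092.92 = 23793.13
Index = 25625.34 / 23793.13 × 100 = 107.7006

107.70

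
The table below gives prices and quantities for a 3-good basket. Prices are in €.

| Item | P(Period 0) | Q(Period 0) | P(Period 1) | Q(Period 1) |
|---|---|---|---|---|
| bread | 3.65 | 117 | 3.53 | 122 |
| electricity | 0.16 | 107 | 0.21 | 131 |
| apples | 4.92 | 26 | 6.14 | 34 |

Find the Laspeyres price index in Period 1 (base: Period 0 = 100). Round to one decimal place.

104.0

Laspeyres price index uses base-period quantities as weights.
ΣP(Period 1)·Q(Period 0) = 3.53×117 + 0.21×107 + 6.14×26 = 413.01 + 22.47 + 159.64 = 595.12
ΣP(Period 0)·Q(Period 0) = 3.65×117 + 0.16×107 + 4.92×26 = 427.05 + 17.12 + 127.92 = 572.09
Index = 595.12 / 572.09 × 100 = 104.0256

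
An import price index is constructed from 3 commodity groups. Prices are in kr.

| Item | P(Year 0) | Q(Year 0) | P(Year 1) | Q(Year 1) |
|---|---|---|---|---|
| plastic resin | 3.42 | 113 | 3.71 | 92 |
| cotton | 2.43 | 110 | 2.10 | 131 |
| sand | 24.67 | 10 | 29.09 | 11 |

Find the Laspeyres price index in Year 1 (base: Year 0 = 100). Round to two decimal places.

104.52

Laspeyres price index uses base-period quantities as weights.
ΣP(Year 1)·Q(Year 0) = 3.71×113 + 2.10×110 + 29.09×10 = 419.23 + 231 + 290.9 = 941.13
ΣP(Year 0)·Q(Year 0) = 3.42×113 + 2.43×110 + 24.67×10 = 386.46 + 267.3 + 246.7 = 900.46
Index = 941.13 / 900.46 × 100 = 104.5166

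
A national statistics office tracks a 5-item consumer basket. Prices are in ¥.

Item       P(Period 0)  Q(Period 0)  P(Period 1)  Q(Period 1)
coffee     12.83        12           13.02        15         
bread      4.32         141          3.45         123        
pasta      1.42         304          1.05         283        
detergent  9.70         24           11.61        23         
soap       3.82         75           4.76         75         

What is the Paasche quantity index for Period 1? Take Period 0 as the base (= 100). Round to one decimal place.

Paasche quantity index uses current-period prices as weights.
ΣP(Period 1)·Q(Period 1) = 13.02×15 + 3.45×123 + 1.05×283 + 11.61×23 + 4.76×75 = 195.3 + 424.35 + 297.15 + 267.03 + 357 = 1540.83
ΣP(Period 1)·Q(Period 0) = 13.02×12 + 3.45×141 + 1.05×304 + 11.61×24 + 4.76×75 = 156.24 + 486.45 + 319.2 + 278.64 + 357 = 1597.53
Index = 1540.83 / 1597.53 × 100 = 96.4508

96.5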